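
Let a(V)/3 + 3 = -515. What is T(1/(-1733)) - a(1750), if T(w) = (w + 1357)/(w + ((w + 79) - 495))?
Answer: 111797354/72093 ≈ 1550.7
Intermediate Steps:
a(V) = -1554 (a(V) = -9 + 3*(-515) = -9 - 1545 = -1554)
T(w) = (1357 + w)/(-416 + 2*w) (T(w) = (1357 + w)/(w + ((79 + w) - 495)) = (1357 + w)/(w + (-416 + w)) = (1357 + w)/(-416 + 2*w))
T(1/(-1733)) - a(1750) = (1357 + 1/(-1733))/(2*(-208 + 1/(-1733))) - 1*(-1554) = (1357 - 1/1733)/(2*(-208 - 1/1733)) + 1554 = (½)*(2351680/1733)/(-360465/1733) + 1554 = (½)*(-1733/360465)*(2351680/1733) + 1554 = -235168/72093 + 1554 = 111797354/72093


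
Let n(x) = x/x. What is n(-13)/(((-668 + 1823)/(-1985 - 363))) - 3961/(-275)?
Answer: 71441/5775 ≈ 12.371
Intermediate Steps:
n(x) = 1
n(-13)/(((-668 + 1823)/(-1985 - 363))) - 3961/(-275) = 1/((-668 + 1823)/(-1985 - 363)) - 3961/(-275) = 1/(1155/(-2348)) - 3961*(-1/275) = 1/(1155*(-1/2348)) + 3961/275 = 1/(-1155/2348) + 3961/275 = 1*(-2348/1155) + 3961/275 = -2348/1155 + 3961/275 = 71441/5775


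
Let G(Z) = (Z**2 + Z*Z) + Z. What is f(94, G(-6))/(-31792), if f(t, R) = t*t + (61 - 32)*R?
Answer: -5375/15896 ≈ -0.33814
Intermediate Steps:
G(Z) = Z + 2*Z**2 (G(Z) = (Z**2 + Z**2) + Z = 2*Z**2 + Z = Z + 2*Z**2)
f(t, R) = t**2 + 29*R
f(94, G(-6))/(-31792) = (94**2 + 29*(-6*(1 + 2*(-6))))/(-31792) = (8836 + 29*(-6*(1 - 12)))*(-1/31792) = (8836 + 29*(-6*(-11)))*(-1/31792) = (8836 + 29*66)*(-1/31792) = (8836 + 1914)*(-1/31792) = 10750*(-1/31792) = -5375/15896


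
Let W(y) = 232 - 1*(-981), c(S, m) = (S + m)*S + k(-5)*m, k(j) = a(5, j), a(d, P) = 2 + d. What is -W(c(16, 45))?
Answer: -1213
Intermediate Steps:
k(j) = 7 (k(j) = 2 + 5 = 7)
c(S, m) = 7*m + S*(S + m) (c(S, m) = (S + m)*S + 7*m = S*(S + m) + 7*m = 7*m + S*(S + m))
W(y) = 1213 (W(y) = 232 + 981 = 1213)
-W(c(16, 45)) = -1*1213 = -1213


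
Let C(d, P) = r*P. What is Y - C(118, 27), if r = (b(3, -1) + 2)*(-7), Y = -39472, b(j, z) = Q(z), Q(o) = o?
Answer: -39283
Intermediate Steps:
b(j, z) = z
r = -7 (r = (-1 + 2)*(-7) = 1*(-7) = -7)
C(d, P) = -7*P
Y - C(118, 27) = -39472 - (-7)*27 = -39472 - 1*(-189) = -39472 + 189 = -39283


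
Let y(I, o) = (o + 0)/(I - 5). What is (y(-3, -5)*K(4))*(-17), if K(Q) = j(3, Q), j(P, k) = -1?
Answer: 85/8 ≈ 10.625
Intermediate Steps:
y(I, o) = o/(-5 + I)
K(Q) = -1
(y(-3, -5)*K(4))*(-17) = (-5/(-5 - 3)*(-1))*(-17) = (-5/(-8)*(-1))*(-17) = (-5*(-1/8)*(-1))*(-17) = ((5/8)*(-1))*(-17) = -5/8*(-17) = 85/8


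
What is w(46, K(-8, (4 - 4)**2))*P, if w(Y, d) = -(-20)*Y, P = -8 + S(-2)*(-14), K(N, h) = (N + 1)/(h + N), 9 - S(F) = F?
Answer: -149040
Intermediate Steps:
S(F) = 9 - F
K(N, h) = (1 + N)/(N + h)
P = -162 (P = -8 + (9 - 1*(-2))*(-14) = -8 + (9 + 2)*(-14) = -8 + 11*(-14) = -8 - 154 = -162)
w(Y, d) = 20*Y
w(46, K(-8, (4 - 4)**2))*P = (20*46)*(-162) = 920*(-162) = -149040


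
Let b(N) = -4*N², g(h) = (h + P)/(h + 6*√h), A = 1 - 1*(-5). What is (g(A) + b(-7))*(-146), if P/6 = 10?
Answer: 144686/5 - 1606*√6/5 ≈ 28150.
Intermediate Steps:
P = 60 (P = 6*10 = 60)
A = 6 (A = 1 + 5 = 6)
g(h) = (60 + h)/(h + 6*√h) (g(h) = (h + 60)/(h + 6*√h) = (60 + h)/(h + 6*√h))
(g(A) + b(-7))*(-146) = ((60 + 6)/(6 + 6*√6) - 4*(-7)²)*(-146) = (66/(6 + 6*√6) - 4*49)*(-146) = (66/(6 + 6*√6) - 196)*(-146) = (-196 + 66/(6 + 6*√6))*(-146) = 28616 - 9636/(6 + 6*√6)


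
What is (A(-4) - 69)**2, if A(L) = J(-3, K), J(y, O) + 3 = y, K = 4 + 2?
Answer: 5625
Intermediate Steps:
K = 6
J(y, O) = -3 + y
A(L) = -6 (A(L) = -3 - 3 = -6)
(A(-4) - 69)**2 = (-6 - 69)**2 = (-75)**2 = 5625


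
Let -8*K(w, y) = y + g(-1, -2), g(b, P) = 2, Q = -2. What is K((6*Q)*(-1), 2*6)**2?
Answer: 49/16 ≈ 3.0625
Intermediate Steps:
K(w, y) = -1/4 - y/8 (K(w, y) = -(y + 2)/8 = -(2 + y)/8 = -1/4 - y/8)
K((6*Q)*(-1), 2*6)**2 = (-1/4 - 6/4)**2 = (-1/4 - 1/8*12)**2 = (-1/4 - 3/2)**2 = (-7/4)**2 = 49/16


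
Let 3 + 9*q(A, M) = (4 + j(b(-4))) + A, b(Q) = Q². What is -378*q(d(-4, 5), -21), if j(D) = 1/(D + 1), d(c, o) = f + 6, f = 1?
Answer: -5754/17 ≈ -338.47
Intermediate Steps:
d(c, o) = 7 (d(c, o) = 1 + 6 = 7)
j(D) = 1/(1 + D)
q(A, M) = 2/17 + A/9 (q(A, M) = -⅓ + ((4 + 1/(1 + (-4)²)) + A)/9 = -⅓ + ((4 + 1/(1 + 16)) + A)/9 = -⅓ + ((4 + 1/17) + A)/9 = -⅓ + (69/17 + A)/9 = -⅓ + (23/51 + A/9) = 2/17 + A/9)
-378*q(d(-4, 5), -21) = -378*(2/17 + (⅑)*7) = -378*(2/17 + 7/9) = -378*137/153 = -5754/17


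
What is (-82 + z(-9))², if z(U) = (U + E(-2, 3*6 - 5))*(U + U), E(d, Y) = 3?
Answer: 676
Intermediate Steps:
z(U) = 2*U*(3 + U) (z(U) = (U + 3)*(U + U) = (3 + U)*(2*U) = 2*U*(3 + U))
(-82 + z(-9))² = (-82 + 2*(-9)*(3 - 9))² = (-82 + 2*(-9)*(-6))² = (-82 + 108)² = 26² = 676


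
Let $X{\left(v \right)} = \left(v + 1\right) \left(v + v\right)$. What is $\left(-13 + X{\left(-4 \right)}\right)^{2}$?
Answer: $121$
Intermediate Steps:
$X{\left(v \right)} = 2 v \left(1 + v\right)$ ($X{\left(v \right)} = \left(1 + v\right) 2 v = 2 v \left(1 + v\right)$)
$\left(-13 + X{\left(-4 \right)}\right)^{2} = \left(-13 + 2 \left(-4\right) \left(1 - 4\right)\right)^{2} = \left(-13 + 2 \left(-4\right) \left(-3\right)\right)^{2} = \left(-13 + 24\right)^{2} = 11^{2} = 121$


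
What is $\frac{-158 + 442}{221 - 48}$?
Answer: $\frac{284}{173} \approx 1.6416$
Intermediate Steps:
$\frac{-158 + 442}{221 - 48} = \frac{284}{173}$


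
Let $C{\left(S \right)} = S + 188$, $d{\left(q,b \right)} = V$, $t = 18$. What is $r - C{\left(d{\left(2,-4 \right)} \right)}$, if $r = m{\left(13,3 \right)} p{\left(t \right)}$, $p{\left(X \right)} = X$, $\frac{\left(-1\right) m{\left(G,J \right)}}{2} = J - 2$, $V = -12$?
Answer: $-212$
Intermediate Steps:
$m{\left(G,J \right)} = 4 - 2 J$ ($m{\left(G,J \right)} = - 2 \left(J - 2\right) = - 2 \left(-2 + J\right) = 4 - 2 J$)
$d{\left(q,b \right)} = -12$
$C{\left(S \right)} = 188 + S$
$r = -36$ ($r = \left(4 - 6\right) 18 = \left(-2\right) 18 = -36$)
$r - C{\left(d{\left(2,-4 \right)} \right)} = -36 - \left(188 - 12\right) = -36 - 176 = -212$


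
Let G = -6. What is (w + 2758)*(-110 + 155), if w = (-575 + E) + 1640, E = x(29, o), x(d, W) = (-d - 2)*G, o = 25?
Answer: 180405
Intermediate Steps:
x(d, W) = 12 + 6*d (x(d, W) = (-d - 2)*(-6) = (-2 - d)*(-6) = 12 + 6*d)
E = 186 (E = 12 + 6*29 = 12 + 174 = 186)
w = 1251 (w = (-575 + 186) + 1640 = -389 + 1640 = 1251)
(w + 2758)*(-110 + 155) = (1251 + 2758)*(-110 + 155) = 4009*45 = 180405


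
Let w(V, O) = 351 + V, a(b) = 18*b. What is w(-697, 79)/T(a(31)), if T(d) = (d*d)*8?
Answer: -173/1245456 ≈ -0.00013890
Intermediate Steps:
T(d) = 8*d² (T(d) = d²*8 = 8*d²)
w(-697, 79)/T(a(31)) = (351 - 697)/((8*(18*31)²)) = -346/(8*558²) = -346/(8*311364) = -346/2490912 = -346*1/2490912 = -173/1245456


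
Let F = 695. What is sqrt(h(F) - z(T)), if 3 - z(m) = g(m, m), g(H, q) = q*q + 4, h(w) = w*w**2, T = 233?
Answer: sqrt(335756665) ≈ 18324.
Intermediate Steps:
h(w) = w**3
g(H, q) = 4 + q**2 (g(H, q) = q**2 + 4 = 4 + q**2)
z(m) = -1 - m**2 (z(m) = 3 - (4 + m**2) = 3 + (-4 - m**2) = -1 - m**2)
sqrt(h(F) - z(T)) = sqrt(695**3 - (-1 - 1*233**2)) = sqrt(335702375 - (-1 - 1*54289)) = sqrt(335702375 - (-1 - 54289)) = sqrt(335702375 - 1*(-54290)) = sqrt(335702375 + 54290) = sqrt(335756665)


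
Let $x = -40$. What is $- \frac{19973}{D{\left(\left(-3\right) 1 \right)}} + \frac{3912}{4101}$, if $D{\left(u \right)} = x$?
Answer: $\frac{27355251}{54680} \approx 500.28$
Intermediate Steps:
$D{\left(u \right)} = -40$
$- \frac{19973}{D{\left(\left(-3\right) 1 \right)}} + \frac{3912}{4101} = - \frac{19973}{-40} + \frac{3912}{4101} = \left(-19973\right) \left(- \frac{1}{40}\right) + 3912 \cdot \frac{1}{4101} = \frac{19973}{40} + \frac{1304}{1367} = \frac{27355251}{54680}$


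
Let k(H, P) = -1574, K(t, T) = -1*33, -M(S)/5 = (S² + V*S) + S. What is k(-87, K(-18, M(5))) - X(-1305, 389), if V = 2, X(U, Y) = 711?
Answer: -2285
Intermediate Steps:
M(S) = -15*S - 5*S² (M(S) = -5*((S² + 2*S) + S) = -5*(S² + 3*S) = -15*S - 5*S²)
K(t, T) = -33
k(-87, K(-18, M(5))) - X(-1305, 389) = -1574 - 1*711 = -1574 - 711 = -2285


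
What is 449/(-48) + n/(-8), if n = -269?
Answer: 1165/48 ≈ 24.271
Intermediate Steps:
449/(-48) + n/(-8) = 449/(-48) - 269/(-8) = 449*(-1/48) - 269*(-1/8) = -449/48 + 269/8 = 1165/48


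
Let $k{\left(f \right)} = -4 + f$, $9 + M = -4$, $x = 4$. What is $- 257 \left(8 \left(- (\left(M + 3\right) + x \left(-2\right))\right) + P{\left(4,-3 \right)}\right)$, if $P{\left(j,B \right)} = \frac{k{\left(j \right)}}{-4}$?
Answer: $-37008$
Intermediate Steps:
$M = -13$ ($M = -9 - 4 = -13$)
$P{\left(j,B \right)} = 1 - \frac{j}{4}$ ($P{\left(j,B \right)} = \frac{-4 + j}{-4} = \left(-4 + j\right) \left(- \frac{1}{4}\right) = 1 - \frac{j}{4}$)
$- 257 \left(8 \left(- (\left(M + 3\right) + x \left(-2\right))\right) + P{\left(4,-3 \right)}\right) = - 257 \left(8 \left(- (\left(-13 + 3\right) + 4 \left(-2\right))\right) + \left(1 - 1\right)\right) = - 257 \left(8 \left(- (-10 - 8)\right) + \left(1 - 1\right)\right) = - 257 \left(8 \left(\left(-1\right) \left(-18\right)\right) + 0\right) = - 257 \left(8 \cdot 18 + 0\right) = - 257 \left(144 + 0\right) = \left(-257\right) 144 = -37008$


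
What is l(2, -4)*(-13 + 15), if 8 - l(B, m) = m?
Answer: 24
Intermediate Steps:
l(B, m) = 8 - m
l(2, -4)*(-13 + 15) = (8 - 1*(-4))*(-13 + 15) = (8 + 4)*2 = 12*2 = 24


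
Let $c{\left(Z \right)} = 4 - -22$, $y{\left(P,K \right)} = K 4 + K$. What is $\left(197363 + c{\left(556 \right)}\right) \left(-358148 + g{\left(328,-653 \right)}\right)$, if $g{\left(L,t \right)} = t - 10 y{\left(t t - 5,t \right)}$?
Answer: $-64378619739$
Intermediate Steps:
$y{\left(P,K \right)} = 5 K$ ($y{\left(P,K \right)} = 4 K + K = 5 K$)
$c{\left(Z \right)} = 26$ ($c{\left(Z \right)} = 4 + 22 = 26$)
$g{\left(L,t \right)} = - 49 t$ ($g{\left(L,t \right)} = t - 10 \cdot 5 t = t - 50 t = - 49 t$)
$\left(197363 + c{\left(556 \right)}\right) \left(-358148 + g{\left(328,-653 \right)}\right) = \left(197363 + 26\right) \left(-358148 - -31997\right) = 197389 \left(-358148 + 31997\right) = 197389 \left(-326151\right) = -64378619739$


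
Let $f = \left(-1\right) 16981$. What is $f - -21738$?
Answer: $4757$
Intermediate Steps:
$f = -16981$
$f - -21738 = -16981 - -21738 = -16981 + 21738 = 4757$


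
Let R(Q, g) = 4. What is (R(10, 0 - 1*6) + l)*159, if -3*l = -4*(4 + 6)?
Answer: 2756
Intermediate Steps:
l = 40/3 (l = -(-4)*(4 + 6)/3 = -(-4)*10/3 = -1/3*(-40) = 40/3 ≈ 13.333)
(R(10, 0 - 1*6) + l)*159 = (4 + 40/3)*159 = (52/3)*159 = 2756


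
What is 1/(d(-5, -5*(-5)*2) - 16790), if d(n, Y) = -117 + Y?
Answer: -1/16857 ≈ -5.9323e-5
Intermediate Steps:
1/(d(-5, -5*(-5)*2) - 16790) = 1/((-117 - 5*(-5)*2) - 16790) = 1/((-117 + 25*2) - 16790) = 1/((-117 + 50) - 16790) = 1/(-67 - 16790) = 1/(-16857) = -1/16857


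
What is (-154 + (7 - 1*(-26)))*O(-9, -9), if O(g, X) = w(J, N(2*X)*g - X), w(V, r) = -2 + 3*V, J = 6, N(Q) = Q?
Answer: -1936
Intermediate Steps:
O(g, X) = 16 (O(g, X) = -2 + 3*6 = -2 + 18 = 16)
(-154 + (7 - 1*(-26)))*O(-9, -9) = (-154 + (7 - 1*(-26)))*16 = (-154 + (7 + 26))*16 = (-154 + 33)*16 = -121*16 = -1936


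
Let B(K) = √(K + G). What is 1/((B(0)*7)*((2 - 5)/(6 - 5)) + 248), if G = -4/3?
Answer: 62/15523 + 7*I*√3/31046 ≈ 0.0039941 + 0.00039053*I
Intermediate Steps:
G = -4/3 (G = -4*⅓ = -4/3 ≈ -1.3333)
B(K) = √(-4/3 + K) (B(K) = √(K - 4/3) = √(-4/3 + K))
1/((B(0)*7)*((2 - 5)/(6 - 5)) + 248) = 1/(((√(-12 + 9*0)/3)*7)*((2 - 5)/(6 - 5)) + 248) = 1/(((√(-12 + 0)/3)*7)*(-3/1) + 248) = 1/(((√(-12)/3)*7)*(-3*1) + 248) = 1/((((2*I*√3)/3)*7)*(-3) + 248) = 1/(((2*I*√3/3)*7)*(-3) + 248) = 1/((14*I*√3/3)*(-3) + 248) = 1/(-14*I*√3 + 248) = 1/(248 - 14*I*√3)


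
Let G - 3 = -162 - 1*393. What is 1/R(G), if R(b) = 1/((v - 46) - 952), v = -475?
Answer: -1473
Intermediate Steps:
G = -552 (G = 3 + (-162 - 1*393) = 3 + (-162 - 393) = 3 - 555 = -552)
R(b) = -1/1473 (R(b) = 1/((-475 - 46) - 952) = 1/(-521 - 952) = 1/(-1473) = -1/1473)
1/R(G) = 1/(-1/1473) = -1473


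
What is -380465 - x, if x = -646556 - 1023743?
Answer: 1289834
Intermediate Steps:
x = -1670299
-380465 - x = -380465 - 1*(-1670299) = -380465 + 1670299 = 1289834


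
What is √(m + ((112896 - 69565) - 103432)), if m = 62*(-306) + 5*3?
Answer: I*√79058 ≈ 281.17*I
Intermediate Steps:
m = -18957 (m = -18972 + 15 = -18957)
√(m + ((112896 - 69565) - 103432)) = √(-18957 + ((112896 - 69565) - 103432)) = √(-18957 + (43331 - 103432)) = √(-18957 - 60101) = √(-79058) = I*√79058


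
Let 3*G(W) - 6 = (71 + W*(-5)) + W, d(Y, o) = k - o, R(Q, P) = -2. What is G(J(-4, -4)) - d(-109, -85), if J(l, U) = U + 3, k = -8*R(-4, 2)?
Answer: -74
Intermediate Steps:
k = 16 (k = -8*(-2) = 16)
J(l, U) = 3 + U
d(Y, o) = 16 - o
G(W) = 77/3 - 4*W/3 (G(W) = 2 + ((71 + W*(-5)) + W)/3 = 2 + ((71 - 5*W) + W)/3 = 2 + (71 - 4*W)/3 = 2 + (71/3 - 4*W/3) = 77/3 - 4*W/3)
G(J(-4, -4)) - d(-109, -85) = (77/3 - 4*(3 - 4)/3) - (16 - 1*(-85)) = (77/3 - 4/3*(-1)) - (16 + 85) = (77/3 + 4/3) - 1*101 = 27 - 101 = -74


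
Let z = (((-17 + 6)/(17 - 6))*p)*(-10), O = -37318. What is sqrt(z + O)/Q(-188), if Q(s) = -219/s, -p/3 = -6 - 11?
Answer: 376*I*sqrt(9202)/219 ≈ 164.7*I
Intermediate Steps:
p = 51 (p = -3*(-6 - 11) = -3*(-17) = 51)
z = 510 (z = (((-17 + 6)/(17 - 6))*51)*(-10) = (-11/11*51)*(-10) = (-11*1/11*51)*(-10) = -1*51*(-10) = -51*(-10) = 510)
sqrt(z + O)/Q(-188) = sqrt(510 - 37318)/((-219/(-188))) = sqrt(-36808)/((-219*(-1/188))) = (2*I*sqrt(9202))/(219/188) = (2*I*sqrt(9202))*(188/219) = 376*I*sqrt(9202)/219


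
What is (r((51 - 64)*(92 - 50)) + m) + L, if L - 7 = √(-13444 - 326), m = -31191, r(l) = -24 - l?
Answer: -30662 + 9*I*√170 ≈ -30662.0 + 117.35*I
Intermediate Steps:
L = 7 + 9*I*√170 (L = 7 + √(-13444 - 326) = 7 + √(-13770) = 7 + 9*I*√170 ≈ 7.0 + 117.35*I)
(r((51 - 64)*(92 - 50)) + m) + L = ((-24 - (51 - 64)*(92 - 50)) - 31191) + (7 + 9*I*√170) = ((-24 - (-13)*42) - 31191) + (7 + 9*I*√170) = ((-24 - 1*(-546)) - 31191) + (7 + 9*I*√170) = ((-24 + 546) - 31191) + (7 + 9*I*√170) = (522 - 31191) + (7 + 9*I*√170) = -30669 + (7 + 9*I*√170) = -30662 + 9*I*√170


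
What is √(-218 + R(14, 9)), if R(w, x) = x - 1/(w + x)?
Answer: 2*I*√27646/23 ≈ 14.458*I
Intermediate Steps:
√(-218 + R(14, 9)) = √(-218 + (-1 + 9² + 14*9)/(14 + 9)) = √(-218 + (-1 + 81 + 126)/23) = √(-218 + (1/23)*206) = √(-218 + 206/23) = √(-4808/23) = 2*I*√27646/23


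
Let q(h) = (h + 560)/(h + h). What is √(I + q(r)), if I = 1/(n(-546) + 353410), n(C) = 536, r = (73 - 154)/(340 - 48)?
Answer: 7*I*√5803648963549/530919 ≈ 31.763*I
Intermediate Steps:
r = -81/292 ≈ -0.27740
q(h) = (560 + h)/(2*h) (q(h) = (560 + h)/((2*h)) = (560 + h)*(1/(2*h)) = (560 + h)/(2*h))
I = 1/353946 (I = 1/(536 + 353410) = 1/353946 ≈ 2.8253e-6)
√(I + q(r)) = √(1/353946 + (560 - 81/292)/(2*(-81/292))) = √(1/353946 + (½)*(-292/81)*(163439/292)) = √(1/353946 - 163439/162) = √(-4820715011/4778271) = 7*I*√5803648963549/530919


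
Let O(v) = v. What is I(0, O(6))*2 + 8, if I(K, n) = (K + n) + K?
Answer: 20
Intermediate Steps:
I(K, n) = n + 2*K
I(0, O(6))*2 + 8 = (6 + 2*0)*2 + 8 = (6 + 0)*2 + 8 = 6*2 + 8 = 12 + 8 = 20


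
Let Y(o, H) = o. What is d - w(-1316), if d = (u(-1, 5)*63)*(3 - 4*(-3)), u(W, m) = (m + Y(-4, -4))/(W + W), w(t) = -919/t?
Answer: -622729/1316 ≈ -473.20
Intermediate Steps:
u(W, m) = (-4 + m)/(2*W) (u(W, m) = (m - 4)/(W + W) = (-4 + m)/((2*W)) = (-4 + m)*(1/(2*W)) = (-4 + m)/(2*W))
d = -945/2 (d = (((½)*(-4 + 5)/(-1))*63)*(3 - 4*(-3)) = (((½)*(-1)*1)*63)*(3 + 12) = -½*63*15 = -63/2*15 = -945/2 ≈ -472.50)
d - w(-1316) = -945/2 - (-919)/(-1316) = -945/2 - (-919)*(-1)/1316 = -945/2 - 1*919/1316 = -945/2 - 919/1316 = -622729/1316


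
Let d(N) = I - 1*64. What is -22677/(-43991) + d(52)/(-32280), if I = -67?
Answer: 737776381/1420029480 ≈ 0.51955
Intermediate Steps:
d(N) = -131 (d(N) = -67 - 1*64 = -67 - 64 = -131)
-22677/(-43991) + d(52)/(-32280) = -22677/(-43991) - 131/(-32280) = -22677*(-1/43991) - 131*(-1/32280) = 22677/43991 + 131/32280 = 737776381/1420029480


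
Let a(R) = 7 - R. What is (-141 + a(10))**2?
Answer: 20736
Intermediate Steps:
(-141 + a(10))**2 = (-141 + (7 - 1*10))**2 = (-141 + (7 - 10))**2 = (-141 - 3)**2 = (-144)**2 = 20736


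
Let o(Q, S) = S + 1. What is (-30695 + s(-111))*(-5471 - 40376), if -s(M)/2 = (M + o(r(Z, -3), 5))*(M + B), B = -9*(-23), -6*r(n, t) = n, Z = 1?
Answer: 482998145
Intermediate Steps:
r(n, t) = -n/6
B = 207
o(Q, S) = 1 + S
s(M) = -2*(6 + M)*(207 + M) (s(M) = -2*(M + (1 + 5))*(M + 207) = -2*(M + 6)*(207 + M) = -2*(6 + M)*(207 + M))
(-30695 + s(-111))*(-5471 - 40376) = (-30695 + (-2484 - 426*(-111) - 2*(-111)²))*(-5471 - 40376) = (-30695 + (-2484 + 47286 - 2*12321))*(-45847) = (-30695 + (-2484 + 47286 - 24642))*(-45847) = (-30695 + 20160)*(-45847) = -10535*(-45847) = 482998145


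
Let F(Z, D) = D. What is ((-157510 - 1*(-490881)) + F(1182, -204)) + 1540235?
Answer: 1873402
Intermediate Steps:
((-157510 - 1*(-490881)) + F(1182, -204)) + 1540235 = ((-157510 - 1*(-490881)) - 204) + 1540235 = ((-157510 + 490881) - 204) + 1540235 = (333371 - 204) + 1540235 = 333167 + 1540235 = 1873402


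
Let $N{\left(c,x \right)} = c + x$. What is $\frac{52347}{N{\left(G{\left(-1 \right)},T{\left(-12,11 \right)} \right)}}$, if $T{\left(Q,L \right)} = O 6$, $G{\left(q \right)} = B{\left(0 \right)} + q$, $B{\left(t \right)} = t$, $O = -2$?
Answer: $- \frac{52347}{13} \approx -4026.7$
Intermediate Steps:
$G{\left(q \right)} = q$ ($G{\left(q \right)} = 0 + q = q$)
$T{\left(Q,L \right)} = -12$ ($T{\left(Q,L \right)} = \left(-2\right) 6 = -12$)
$\frac{52347}{N{\left(G{\left(-1 \right)},T{\left(-12,11 \right)} \right)}} = \frac{52347}{-1 - 12} = \frac{52347}{-13} = 52347 \left(- \frac{1}{13}\right) = - \frac{52347}{13}$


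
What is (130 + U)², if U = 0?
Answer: 16900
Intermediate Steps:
(130 + U)² = (130 + 0)² = 130² = 16900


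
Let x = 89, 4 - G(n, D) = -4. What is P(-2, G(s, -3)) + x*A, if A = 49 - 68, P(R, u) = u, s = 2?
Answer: -1683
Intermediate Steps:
G(n, D) = 8 (G(n, D) = 4 - 1*(-4) = 4 + 4 = 8)
A = -19
P(-2, G(s, -3)) + x*A = 8 + 89*(-19) = 8 - 1691 = -1683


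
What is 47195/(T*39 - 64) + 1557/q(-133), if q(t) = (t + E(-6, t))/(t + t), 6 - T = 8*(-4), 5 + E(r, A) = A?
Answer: 600071561/384278 ≈ 1561.6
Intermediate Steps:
E(r, A) = -5 + A
T = 38 (T = 6 - 8*(-4) = 6 - 1*(-32) = 6 + 32 = 38)
q(t) = (-5 + 2*t)/(2*t) (q(t) = (t + (-5 + t))/(t + t) = (-5 + 2*t)/((2*t)) = (-5 + 2*t)*(1/(2*t)) = (-5 + 2*t)/(2*t))
47195/(T*39 - 64) + 1557/q(-133) = 47195/(38*39 - 64) + 1557/(((-5/2 - 133)/(-133))) = 47195/(1482 - 64) + 1557/((-1/133*(-271/2))) = 47195/1418 + 1557/(271/266) = 47195*(1/1418) + 1557*(266/271) = 47195/1418 + 414162/271 = 600071561/384278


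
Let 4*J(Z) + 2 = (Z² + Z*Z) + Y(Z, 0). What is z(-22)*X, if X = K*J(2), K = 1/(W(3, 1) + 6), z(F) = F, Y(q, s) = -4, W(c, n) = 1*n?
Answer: -11/7 ≈ -1.5714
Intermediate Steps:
W(c, n) = n
J(Z) = -3/2 + Z²/2 (J(Z) = -½ + ((Z² + Z*Z) - 4)/4 = -½ + ((Z² + Z²) - 4)/4 = -½ + (2*Z² - 4)/4 = -½ + (-4 + 2*Z²)/4 = -½ + (-1 + Z²/2) = -3/2 + Z²/2)
K = ⅐ (K = 1/(1 + 6) = 1/7 = ⅐ ≈ 0.14286)
X = 1/14 (X = (-3/2 + (½)*2²)/7 = (-3/2 + (½)*4)/7 = (-3/2 + 2)/7 = (⅐)*(½) = 1/14 ≈ 0.071429)
z(-22)*X = -22*1/14 = -11/7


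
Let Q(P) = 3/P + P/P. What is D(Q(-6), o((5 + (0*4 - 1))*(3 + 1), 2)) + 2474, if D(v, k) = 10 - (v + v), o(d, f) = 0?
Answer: 2483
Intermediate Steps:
Q(P) = 1 + 3/P (Q(P) = 3/P + 1 = 1 + 3/P)
D(v, k) = 10 - 2*v
D(Q(-6), o((5 + (0*4 - 1))*(3 + 1), 2)) + 2474 = (10 - 2*(3 - 6)/(-6)) + 2474 = (10 - (-1)*(-3)/3) + 2474 = (10 - 2*½) + 2474 = (10 - 1) + 2474 = 9 + 2474 = 2483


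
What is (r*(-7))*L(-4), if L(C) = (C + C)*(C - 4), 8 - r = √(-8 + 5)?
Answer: -3584 + 448*I*√3 ≈ -3584.0 + 775.96*I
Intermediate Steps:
r = 8 - I*√3 (r = 8 - √(-8 + 5) = 8 - √(-3) = 8 - I*√3 ≈ 8.0 - 1.732*I)
L(C) = 2*C*(-4 + C) (L(C) = (2*C)*(-4 + C) = 2*C*(-4 + C))
(r*(-7))*L(-4) = ((8 - I*√3)*(-7))*(2*(-4)*(-4 - 4)) = (-56 + 7*I*√3)*(2*(-4)*(-8)) = (-56 + 7*I*√3)*64 = -3584 + 448*I*√3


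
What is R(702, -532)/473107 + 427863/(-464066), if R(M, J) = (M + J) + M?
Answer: -202020314789/219552873062 ≈ -0.92014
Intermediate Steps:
R(M, J) = J + 2*M (R(M, J) = (J + M) + M = J + 2*M)
R(702, -532)/473107 + 427863/(-464066) = (-532 + 2*702)/473107 + 427863/(-464066) = (-532 + 1404)*(1/473107) + 427863*(-1/464066) = 872*(1/473107) - 427863/464066 = 872/473107 - 427863/464066 = -202020314789/219552873062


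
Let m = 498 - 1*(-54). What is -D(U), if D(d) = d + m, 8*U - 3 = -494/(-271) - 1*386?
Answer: -1093437/2168 ≈ -504.35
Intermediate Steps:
m = 552 (m = 498 + 54 = 552)
U = -103299/2168 (U = 3/8 + (-494/(-271) - 1*386)/8 = 3/8 + (-494*(-1/271) - 386)/8 = 3/8 + (494/271 - 386)/8 = 3/8 + (1/8)*(-104112/271) = 3/8 - 13014/271 = -103299/2168 ≈ -47.647)
D(d) = 552 + d (D(d) = d + 552 = 552 + d)
-D(U) = -(552 - 103299/2168) = -1*1093437/2168 = -1093437/2168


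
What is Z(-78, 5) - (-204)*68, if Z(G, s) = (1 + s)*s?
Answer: 13902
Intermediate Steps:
Z(G, s) = s*(1 + s)
Z(-78, 5) - (-204)*68 = 5*(1 + 5) - (-204)*68 = 5*6 - 1*(-13872) = 30 + 13872 = 13902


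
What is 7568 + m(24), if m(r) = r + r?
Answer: 7616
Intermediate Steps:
m(r) = 2*r
7568 + m(24) = 7568 + 2*24 = 7568 + 48 = 7616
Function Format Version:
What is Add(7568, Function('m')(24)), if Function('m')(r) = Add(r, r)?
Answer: 7616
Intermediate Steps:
Function('m')(r) = Mul(2, r)
Add(7568, Function('m')(24)) = Add(7568, Mul(2, 24)) = Add(7568, 48) = 7616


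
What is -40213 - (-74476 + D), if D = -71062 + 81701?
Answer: 23624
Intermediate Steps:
D = 10639
-40213 - (-74476 + D) = -40213 - (-74476 + 10639) = -40213 - 1*(-63837) = -40213 + 63837 = 23624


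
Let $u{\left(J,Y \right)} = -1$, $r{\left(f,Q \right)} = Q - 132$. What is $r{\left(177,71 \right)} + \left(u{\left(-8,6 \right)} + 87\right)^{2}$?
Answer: $7335$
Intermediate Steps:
$r{\left(f,Q \right)} = -132 + Q$
$r{\left(177,71 \right)} + \left(u{\left(-8,6 \right)} + 87\right)^{2} = \left(-132 + 71\right) + \left(-1 + 87\right)^{2} = -61 + 86^{2} = -61 + 7396 = 7335$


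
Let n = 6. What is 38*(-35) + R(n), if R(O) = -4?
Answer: -1334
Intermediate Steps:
38*(-35) + R(n) = 38*(-35) - 4 = -1330 - 4 = -1334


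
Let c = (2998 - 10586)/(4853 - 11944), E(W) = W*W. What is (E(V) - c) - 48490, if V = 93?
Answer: -40360017/1013 ≈ -39842.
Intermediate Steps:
E(W) = W²
c = 1084/1013 (c = -7588/(-7091) = -7588*(-1/7091) = 1084/1013 ≈ 1.0701)
(E(V) - c) - 48490 = (93² - 1*1084/1013) - 48490 = (8649 - 1084/1013) - 48490 = 8760353/1013 - 48490 = -40360017/1013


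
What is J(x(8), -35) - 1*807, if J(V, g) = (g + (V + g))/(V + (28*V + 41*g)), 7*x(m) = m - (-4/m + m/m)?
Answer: -3172124/3931 ≈ -806.95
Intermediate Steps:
x(m) = -⅐ + m/7 + 4/(7*m) (x(m) = (m - (-4/m + m/m))/7 = (m - (-4/m + 1))/7 = (m - (1 - 4/m))/7 = (m + (-1 + 4/m))/7 = (-1 + m + 4/m)/7 = -⅐ + m/7 + 4/(7*m))
J(V, g) = (V + 2*g)/(29*V + 41*g)
J(x(8), -35) - 1*807 = ((⅐)*(4 + 8*(-1 + 8))/8 + 2*(-35))/(29*((⅐)*(4 + 8*(-1 + 8))/8) + 41*(-35)) - 1*807 = ((⅐)*(⅛)*(4 + 8*7) - 70)/(29*((⅐)*(⅛)*(4 + 8*7)) - 1435) - 807 = ((⅐)*(⅛)*(4 + 56) - 70)/(29*((⅐)*(⅛)*(4 + 56)) - 1435) - 807 = ((⅐)*(⅛)*60 - 70)/(29*((⅐)*(⅛)*60) - 1435) - 807 = (15/14 - 70)/(29*(15/14) - 1435) - 807 = -965/14/(435/14 - 1435) - 807 = -965/14/(-19655/14) - 807 = -14/19655*(-965/14) - 807 = 193/3931 - 807 = -3172124/3931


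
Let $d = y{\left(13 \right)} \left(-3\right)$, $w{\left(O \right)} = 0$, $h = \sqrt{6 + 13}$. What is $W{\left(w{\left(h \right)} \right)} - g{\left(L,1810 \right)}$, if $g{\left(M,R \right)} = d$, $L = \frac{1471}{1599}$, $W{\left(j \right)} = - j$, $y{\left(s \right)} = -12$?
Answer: $-36$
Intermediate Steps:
$h = \sqrt{19} \approx 4.3589$
$L = \frac{1471}{1599}$ ($L = 1471 \cdot \frac{1}{1599} = \frac{1471}{1599} \approx 0.91995$)
$d = 36$ ($d = \left(-12\right) \left(-3\right) = 36$)
$g{\left(M,R \right)} = 36$
$W{\left(w{\left(h \right)} \right)} - g{\left(L,1810 \right)} = \left(-1\right) 0 - 36 = 0 - 36 = -36$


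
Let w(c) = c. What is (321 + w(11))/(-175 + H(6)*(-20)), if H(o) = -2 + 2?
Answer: -332/175 ≈ -1.8971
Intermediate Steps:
H(o) = 0
(321 + w(11))/(-175 + H(6)*(-20)) = (321 + 11)/(-175 + 0*(-20)) = 332/(-175 + 0) = 332/(-175) = 332*(-1/175) = -332/175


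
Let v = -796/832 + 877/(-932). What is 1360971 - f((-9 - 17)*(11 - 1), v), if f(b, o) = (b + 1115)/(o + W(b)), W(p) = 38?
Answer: 2381196444111/1749661 ≈ 1.3609e+6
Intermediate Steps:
v = -91971/48464 (v = -796*1/832 + 877*(-1/932) = -199/208 - 877/932 = -91971/48464 ≈ -1.8977)
f(b, o) = (1115 + b)/(38 + o) (f(b, o) = (b + 1115)/(o + 38) = (1115 + b)/(38 + o))
1360971 - f((-9 - 17)*(11 - 1), v) = 1360971 - (1115 + (-9 - 17)*(11 - 1))/(38 - 91971/48464) = 1360971 - (1115 - 26*10)/1749661/48464 = 1360971 - 48464*(1115 - 260)/1749661 = 1360971 - 48464*855/1749661 = 1360971 - 1*41436720/1749661 = 1360971 - 41436720/1749661 = 2381196444111/1749661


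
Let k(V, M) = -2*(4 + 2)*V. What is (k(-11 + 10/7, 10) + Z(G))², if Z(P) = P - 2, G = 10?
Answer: 739600/49 ≈ 15094.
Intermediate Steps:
Z(P) = -2 + P
k(V, M) = -12*V
(k(-11 + 10/7, 10) + Z(G))² = (-12*(-11 + 10/7) + (-2 + 10))² = (-12*(-11 + 10*(⅐)) + 8)² = (-12*(-11 + 10/7) + 8)² = (-12*(-67/7) + 8)² = (804/7 + 8)² = (860/7)² = 739600/49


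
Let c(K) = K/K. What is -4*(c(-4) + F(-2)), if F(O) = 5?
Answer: -24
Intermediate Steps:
c(K) = 1
-4*(c(-4) + F(-2)) = -4*(1 + 5) = -4*6 = -24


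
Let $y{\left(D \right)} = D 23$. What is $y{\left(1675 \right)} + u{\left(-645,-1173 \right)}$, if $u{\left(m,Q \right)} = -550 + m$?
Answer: $37330$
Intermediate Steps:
$y{\left(D \right)} = 23 D$
$y{\left(1675 \right)} + u{\left(-645,-1173 \right)} = 23 \cdot 1675 - 1195 = 38525 - 1195 = 37330$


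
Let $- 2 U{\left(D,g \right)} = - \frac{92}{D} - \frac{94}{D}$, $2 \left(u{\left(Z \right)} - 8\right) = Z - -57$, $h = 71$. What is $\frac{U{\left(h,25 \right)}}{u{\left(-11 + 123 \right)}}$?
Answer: $\frac{186}{13135} \approx 0.014161$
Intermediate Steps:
$u{\left(Z \right)} = \frac{73}{2} + \frac{Z}{2}$ ($u{\left(Z \right)} = 8 + \frac{Z - -57}{2} = 8 + \frac{Z + 57}{2} = 8 + \frac{57 + Z}{2} = 8 + \left(\frac{57}{2} + \frac{Z}{2}\right) = \frac{73}{2} + \frac{Z}{2}$)
$U{\left(D,g \right)} = \frac{93}{D}$ ($U{\left(D,g \right)} = - \frac{- \frac{92}{D} - \frac{94}{D}}{2} = - \frac{\left(-186\right) \frac{1}{D}}{2} = \frac{93}{D}$)
$\frac{U{\left(h,25 \right)}}{u{\left(-11 + 123 \right)}} = \frac{93 \cdot \frac{1}{71}}{\frac{73}{2} + \frac{-11 + 123}{2}} = \frac{93 \cdot \frac{1}{71}}{\frac{73}{2} + \frac{1}{2} \cdot 112} = \frac{93}{71 \left(\frac{73}{2} + 56\right)} = \frac{93}{71 \cdot \frac{185}{2}} = \frac{93}{71} \cdot \frac{2}{185} = \frac{186}{13135}$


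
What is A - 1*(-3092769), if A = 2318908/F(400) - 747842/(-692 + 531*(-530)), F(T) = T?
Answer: 43708723053347/14106100 ≈ 3.0986e+6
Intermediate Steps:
A = 81814262447/14106100 (A = 2318908/400 - 747842/(-692 + 531*(-530)) = 2318908*(1/400) - 747842/(-692 - 281430) = 579727/100 - 747842/(-282122) = 579727/100 - 747842*(-1/282122) = 579727/100 + 373921/141061 = 81814262447/14106100 ≈ 5799.9)
A - 1*(-3092769) = 81814262447/14106100 - 1*(-3092769) = 81814262447/14106100 + 3092769 = 43708723053347/14106100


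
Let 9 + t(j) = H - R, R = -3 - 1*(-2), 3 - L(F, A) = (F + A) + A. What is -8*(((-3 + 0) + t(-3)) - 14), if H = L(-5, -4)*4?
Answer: -312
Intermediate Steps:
L(F, A) = 3 - F - 2*A (L(F, A) = 3 - ((F + A) + A) = 3 - ((A + F) + A) = 3 - (F + 2*A) = 3 + (-F - 2*A) = 3 - F - 2*A)
H = 64 (H = (3 - 1*(-5) - 2*(-4))*4 = (3 + 5 + 8)*4 = 16*4 = 64)
R = -1 (R = -3 + 2 = -1)
t(j) = 56 (t(j) = -9 + (64 - 1*(-1)) = -9 + (64 + 1) = -9 + 65 = 56)
-8*(((-3 + 0) + t(-3)) - 14) = -8*(((-3 + 0) + 56) - 14) = -8*((-3 + 56) - 14) = -8*(53 - 14) = -8*39 = -312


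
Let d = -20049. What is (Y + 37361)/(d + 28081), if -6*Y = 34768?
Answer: 94699/24096 ≈ 3.9301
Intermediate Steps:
Y = -17384/3 (Y = -⅙*34768 = -17384/3 ≈ -5794.7)
(Y + 37361)/(d + 28081) = (-17384/3 + 37361)/(-20049 + 28081) = (94699/3)/8032 = (94699/3)*(1/8032) = 94699/24096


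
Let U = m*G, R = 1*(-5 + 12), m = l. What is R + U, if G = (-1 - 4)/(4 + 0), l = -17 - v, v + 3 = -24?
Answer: -11/2 ≈ -5.5000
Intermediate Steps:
v = -27 (v = -3 - 24 = -27)
l = 10 (l = -17 - 1*(-27) = -17 + 27 = 10)
G = -5/4 ≈ -1.2500
m = 10
R = 7 (R = 1*7 = 7)
U = -25/2 (U = 10*(-5/4) = -25/2 ≈ -12.500)
R + U = 7 - 25/2 = -11/2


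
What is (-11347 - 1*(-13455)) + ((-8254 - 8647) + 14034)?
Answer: -759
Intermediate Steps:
(-11347 - 1*(-13455)) + ((-8254 - 8647) + 14034) = (-11347 + 13455) + (-16901 + 14034) = 2108 - 2867 = -759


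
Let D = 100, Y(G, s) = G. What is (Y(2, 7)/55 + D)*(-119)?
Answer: -654738/55 ≈ -11904.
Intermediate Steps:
(Y(2, 7)/55 + D)*(-119) = (2/55 + 100)*(-119) = (5502/55)*(-119) = -654738/55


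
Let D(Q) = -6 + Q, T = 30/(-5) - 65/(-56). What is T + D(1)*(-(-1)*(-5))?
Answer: 1129/56 ≈ 20.161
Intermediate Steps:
T = -271/56 (T = 30*(-⅕) - 65*(-1/56) = -6 + 65/56 = -271/56 ≈ -4.8393)
T + D(1)*(-(-1)*(-5)) = -271/56 + (-6 + 1)*(-(-1)*(-5)) = -271/56 - (-5)*5 = -271/56 - 5*(-5) = -271/56 + 25 = 1129/56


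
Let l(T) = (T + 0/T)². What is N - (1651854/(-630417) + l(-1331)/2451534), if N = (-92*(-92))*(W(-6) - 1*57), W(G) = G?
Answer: -274700367628315399/515162903226 ≈ -5.3323e+5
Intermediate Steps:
N = -533232 (N = (-92*(-92))*(-6 - 1*57) = 8464*(-6 - 57) = 8464*(-63) = -533232)
l(T) = T² (l(T) = (T + 0)² = T²)
N - (1651854/(-630417) + l(-1331)/2451534) = -533232 - (1651854/(-630417) + (-1331)²/2451534) = -533232 - (1651854*(-1/630417) + 1771561*(1/2451534)) = -533232 - (-550618/210139 + 1771561/2451534) = -533232 - 1*(-977584691033/515162903226) = -533232 + 977584691033/515162903226 = -274700367628315399/515162903226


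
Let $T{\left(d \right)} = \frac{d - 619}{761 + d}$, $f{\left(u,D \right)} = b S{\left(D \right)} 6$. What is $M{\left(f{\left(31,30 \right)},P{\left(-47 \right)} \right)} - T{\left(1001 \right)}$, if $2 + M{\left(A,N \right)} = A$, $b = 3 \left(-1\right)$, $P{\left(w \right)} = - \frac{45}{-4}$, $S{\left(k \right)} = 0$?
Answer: $- \frac{1953}{881} \approx -2.2168$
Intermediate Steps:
$P{\left(w \right)} = \frac{45}{4}$ ($P{\left(w \right)} = \left(-45\right) \left(- \frac{1}{4}\right) = \frac{45}{4}$)
$b = -3$
$f{\left(u,D \right)} = 0$ ($f{\left(u,D \right)} = \left(-3\right) 0 \cdot 6 = 0 \cdot 6 = 0$)
$M{\left(A,N \right)} = -2 + A$
$T{\left(d \right)} = \frac{-619 + d}{761 + d}$
$M{\left(f{\left(31,30 \right)},P{\left(-47 \right)} \right)} - T{\left(1001 \right)} = \left(-2 + 0\right) - \frac{-619 + 1001}{761 + 1001} = -2 - \frac{1}{1762} \cdot 382 = -2 - \frac{191}{881} = - \frac{1953}{881}$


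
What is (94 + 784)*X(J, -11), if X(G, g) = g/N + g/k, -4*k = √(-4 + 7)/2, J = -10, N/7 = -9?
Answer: 9658/63 + 77264*√3/3 ≈ 44762.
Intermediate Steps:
N = -63 (N = 7*(-9) = -63)
k = -√3/8 (k = -√(-4 + 7)/(4*2) = -√3/(4*2) = -√3/8 ≈ -0.21651)
X(G, g) = -g/63 - 8*g*√3/3 (X(G, g) = g/(-63) + g/((-√3/8)) = g*(-1/63) + g*(-8*√3/3) = -g/63 - 8*g*√3/3)
(94 + 784)*X(J, -11) = (94 + 784)*((1/63)*(-11)*(-1 - 168*√3)) = 878*(11/63 + 88*√3/3) = 9658/63 + 77264*√3/3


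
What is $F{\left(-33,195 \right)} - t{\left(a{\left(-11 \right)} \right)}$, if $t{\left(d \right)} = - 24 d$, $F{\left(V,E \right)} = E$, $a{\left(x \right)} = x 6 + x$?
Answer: $-1653$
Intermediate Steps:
$a{\left(x \right)} = 7 x$ ($a{\left(x \right)} = 6 x + x = 7 x$)
$F{\left(-33,195 \right)} - t{\left(a{\left(-11 \right)} \right)} = 195 - - 24 \cdot 7 \left(-11\right) = 195 - \left(-24\right) \left(-77\right) = 195 - 1848 = -1653$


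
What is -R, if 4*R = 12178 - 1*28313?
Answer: 16135/4 ≈ 4033.8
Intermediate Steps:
R = -16135/4 (R = (12178 - 1*28313)/4 = (12178 - 28313)/4 = (¼)*(-16135) = -16135/4 ≈ -4033.8)
-R = -1*(-16135/4) = 16135/4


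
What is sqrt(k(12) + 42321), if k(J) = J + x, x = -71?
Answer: sqrt(42262) ≈ 205.58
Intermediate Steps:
k(J) = -71 + J (k(J) = J - 71 = -71 + J)
sqrt(k(12) + 42321) = sqrt((-71 + 12) + 42321) = sqrt(-59 + 42321) = sqrt(42262)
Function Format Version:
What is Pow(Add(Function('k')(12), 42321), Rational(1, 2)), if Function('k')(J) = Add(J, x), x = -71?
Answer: Pow(42262, Rational(1, 2)) ≈ 205.58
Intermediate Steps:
Function('k')(J) = Add(-71, J) (Function('k')(J) = Add(J, -71) = Add(-71, J))
Pow(Add(Function('k')(12), 42321), Rational(1, 2)) = Pow(Add(Add(-71, 12), 42321), Rational(1, 2)) = Pow(Add(-59, 42321), Rational(1, 2)) = Pow(42262, Rational(1, 2))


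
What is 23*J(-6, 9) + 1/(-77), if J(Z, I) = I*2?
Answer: 31877/77 ≈ 413.99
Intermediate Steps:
J(Z, I) = 2*I
23*J(-6, 9) + 1/(-77) = 23*(2*9) + 1/(-77) = 23*18 - 1/77 = 414 - 1/77 = 31877/77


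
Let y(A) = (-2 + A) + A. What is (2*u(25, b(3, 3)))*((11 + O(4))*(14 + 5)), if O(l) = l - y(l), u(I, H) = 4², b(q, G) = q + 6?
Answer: 5472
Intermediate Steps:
y(A) = -2 + 2*A
b(q, G) = 6 + q
u(I, H) = 16
O(l) = 2 - l (O(l) = l - (-2 + 2*l) = l + (2 - 2*l) = 2 - l)
(2*u(25, b(3, 3)))*((11 + O(4))*(14 + 5)) = (2*16)*((11 + (2 - 1*4))*(14 + 5)) = 32*((11 + (2 - 4))*19) = 32*((11 - 2)*19) = 32*(9*19) = 32*171 = 5472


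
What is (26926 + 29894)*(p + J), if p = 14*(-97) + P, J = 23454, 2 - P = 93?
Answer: 1250324100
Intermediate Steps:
P = -91 (P = 2 - 1*93 = 2 - 93 = -91)
p = -1449 (p = 14*(-97) - 91 = -1358 - 91 = -1449)
(26926 + 29894)*(p + J) = (26926 + 29894)*(-1449 + 23454) = 56820*22005 = 1250324100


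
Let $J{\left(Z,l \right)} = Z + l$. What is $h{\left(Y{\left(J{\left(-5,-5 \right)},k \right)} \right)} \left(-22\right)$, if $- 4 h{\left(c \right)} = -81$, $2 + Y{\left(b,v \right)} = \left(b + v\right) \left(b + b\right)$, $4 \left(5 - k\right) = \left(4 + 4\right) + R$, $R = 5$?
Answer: $- \frac{891}{2} \approx -445.5$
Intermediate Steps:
$k = \frac{7}{4}$ ($k = 5 - \frac{\left(4 + 4\right) + 5}{4} = 5 - \frac{8 + 5}{4} = 5 - \frac{13}{4} = \frac{7}{4} \approx 1.75$)
$Y{\left(b,v \right)} = -2 + 2 b \left(b + v\right)$ ($Y{\left(b,v \right)} = -2 + \left(b + v\right) \left(b + b\right) = -2 + \left(b + v\right) 2 b = -2 + 2 b \left(b + v\right)$)
$h{\left(c \right)} = \frac{81}{4}$ ($h{\left(c \right)} = \left(- \frac{1}{4}\right) \left(-81\right) = \frac{81}{4}$)
$h{\left(Y{\left(J{\left(-5,-5 \right)},k \right)} \right)} \left(-22\right) = \frac{81}{4} \left(-22\right) = - \frac{891}{2}$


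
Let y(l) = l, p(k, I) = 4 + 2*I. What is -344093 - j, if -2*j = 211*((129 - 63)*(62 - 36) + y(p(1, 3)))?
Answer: -162000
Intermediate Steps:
j = -182093 (j = -211*((129 - 63)*(62 - 36) + (4 + 2*3))/2 = -211*(66*26 + (4 + 6))/2 = -211*(1716 + 10)/2 = -211*1726/2 = -½*364186 = -182093)
-344093 - j = -344093 - 1*(-182093) = -344093 + 182093 = -162000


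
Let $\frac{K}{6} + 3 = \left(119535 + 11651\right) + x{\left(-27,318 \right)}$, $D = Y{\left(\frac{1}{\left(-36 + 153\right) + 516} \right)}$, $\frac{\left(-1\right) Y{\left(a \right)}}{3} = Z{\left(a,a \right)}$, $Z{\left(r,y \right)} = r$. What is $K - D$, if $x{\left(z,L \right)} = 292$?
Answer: $\frac{166447351}{211} \approx 7.8885 \cdot 10^{5}$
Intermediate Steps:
$Y{\left(a \right)} = - 3 a$
$D = - \frac{1}{211}$ ($D = - \frac{3}{\left(-36 + 153\right) + 516} = - \frac{3}{117 + 516} = - \frac{3}{633} = \left(-3\right) \frac{1}{633} = - \frac{1}{211} \approx -0.0047393$)
$K = 788850$ ($K = -18 + 6 \left(\left(119535 + 11651\right) + 292\right) = -18 + 6 \left(131186 + 292\right) = -18 + 6 \cdot 131478 = -18 + 788868 = 788850$)
$K - D = 788850 - - \frac{1}{211} = 788850 + \frac{1}{211} = \frac{166447351}{211}$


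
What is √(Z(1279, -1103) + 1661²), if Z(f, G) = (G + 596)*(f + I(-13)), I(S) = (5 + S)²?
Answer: 2*√519505 ≈ 1441.5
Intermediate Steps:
Z(f, G) = (64 + f)*(596 + G) (Z(f, G) = (G + 596)*(f + (5 - 13)²) = (596 + G)*(f + (-8)²) = (596 + G)*(f + 64) = (596 + G)*(64 + f) = (64 + f)*(596 + G))
√(Z(1279, -1103) + 1661²) = √((38144 + 64*(-1103) + 596*1279 - 1103*1279) + 1661²) = √((38144 - 70592 + 762284 - 1410737) + 2758921) = √(-680901 + 2758921) = √2078020 = 2*√519505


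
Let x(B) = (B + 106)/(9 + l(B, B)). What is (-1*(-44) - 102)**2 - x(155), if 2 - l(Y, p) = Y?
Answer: 53853/16 ≈ 3365.8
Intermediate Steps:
l(Y, p) = 2 - Y
x(B) = (106 + B)/(11 - B) (x(B) = (B + 106)/(9 + (2 - B)) = (106 + B)/(11 - B))
(-1*(-44) - 102)**2 - x(155) = (-1*(-44) - 102)**2 - (-106 - 1*155)/(-11 + 155) = (44 - 102)**2 - (-106 - 155)/144 = (-58)**2 - (-261)/144 = 3364 - 1*(-29/16) = 3364 + 29/16 = 53853/16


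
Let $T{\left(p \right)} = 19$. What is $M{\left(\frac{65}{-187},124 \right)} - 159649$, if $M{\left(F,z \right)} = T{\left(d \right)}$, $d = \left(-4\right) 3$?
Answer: $-159630$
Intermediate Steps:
$d = -12$
$M{\left(F,z \right)} = 19$
$M{\left(\frac{65}{-187},124 \right)} - 159649 = 19 - 159649 = -159630$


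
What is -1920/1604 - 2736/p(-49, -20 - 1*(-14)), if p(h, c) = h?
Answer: 1073616/19649 ≈ 54.640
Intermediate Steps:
-1920/1604 - 2736/p(-49, -20 - 1*(-14)) = -1920/1604 - 2736/(-49) = -1920*1/1604 - 2736*(-1/49) = -480/401 + 2736/49 = 1073616/19649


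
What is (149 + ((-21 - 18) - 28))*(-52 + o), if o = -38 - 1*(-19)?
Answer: -5822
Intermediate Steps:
o = -19 (o = -38 + 19 = -19)
(149 + ((-21 - 18) - 28))*(-52 + o) = (149 + ((-21 - 18) - 28))*(-52 - 19) = (149 + (-39 - 28))*(-71) = (149 - 67)*(-71) = 82*(-71) = -5822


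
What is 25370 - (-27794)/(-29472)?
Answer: 373838423/14736 ≈ 25369.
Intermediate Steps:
25370 - (-27794)/(-29472) = 25370 - (-27794)*(-1)/29472 = 25370 - 1*13897/14736 = 25370 - 13897/14736 = 373838423/14736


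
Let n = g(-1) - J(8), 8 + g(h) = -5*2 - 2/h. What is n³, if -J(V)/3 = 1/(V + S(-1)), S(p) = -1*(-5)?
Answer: -8615125/2197 ≈ -3921.3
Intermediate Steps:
S(p) = 5
g(h) = -18 - 2/h (g(h) = -8 + (-5*2 - 2/h) = -8 + (-10 - 2/h) = -18 - 2/h)
J(V) = -3/(5 + V) (J(V) = -3/(V + 5) = -3/(5 + V))
n = -205/13 (n = (-18 - 2/(-1)) - (-3)/(5 + 8) = (-18 - 2*(-1)) - (-3)/13 = (-18 + 2) - (-3)/13 = -16 - 1*(-3/13) = -16 + 3/13 = -205/13 ≈ -15.769)
n³ = (-205/13)³ = -8615125/2197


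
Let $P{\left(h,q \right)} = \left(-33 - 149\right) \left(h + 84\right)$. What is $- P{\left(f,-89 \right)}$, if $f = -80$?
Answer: $728$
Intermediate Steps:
$P{\left(h,q \right)} = -15288 - 182 h$ ($P{\left(h,q \right)} = - 182 \left(84 + h\right) = -15288 - 182 h$)
$- P{\left(f,-89 \right)} = - (-15288 - -14560) = - (-15288 + 14560) = \left(-1\right) \left(-728\right) = 728$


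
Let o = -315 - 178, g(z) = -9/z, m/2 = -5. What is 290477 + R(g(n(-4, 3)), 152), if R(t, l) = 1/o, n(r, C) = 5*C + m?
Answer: 143205160/493 ≈ 2.9048e+5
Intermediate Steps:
m = -10 (m = 2*(-5) = -10)
n(r, C) = -10 + 5*C (n(r, C) = 5*C - 10 = -10 + 5*C)
o = -493
R(t, l) = -1/493 (R(t, l) = 1/(-493) = -1/493)
290477 + R(g(n(-4, 3)), 152) = 290477 - 1/493 = 143205160/493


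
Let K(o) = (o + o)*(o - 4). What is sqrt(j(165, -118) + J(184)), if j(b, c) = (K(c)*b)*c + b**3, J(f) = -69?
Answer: 6*I*sqrt(15446894) ≈ 23582.0*I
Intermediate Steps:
K(o) = 2*o*(-4 + o) (K(o) = (2*o)*(-4 + o) = 2*o*(-4 + o))
j(b, c) = b**3 + 2*b*c**2*(-4 + c) (j(b, c) = ((2*c*(-4 + c))*b)*c + b**3 = (2*b*c*(-4 + c))*c + b**3 = 2*b*c**2*(-4 + c) + b**3 = b**3 + 2*b*c**2*(-4 + c))
sqrt(j(165, -118) + J(184)) = sqrt(165*(165**2 + 2*(-118)**2*(-4 - 118)) - 69) = sqrt(165*(27225 + 2*13924*(-122)) - 69) = sqrt(165*(27225 - 3397456) - 69) = sqrt(165*(-3370231) - 69) = sqrt(-556088115 - 69) = sqrt(-556088184) = 6*I*sqrt(15446894)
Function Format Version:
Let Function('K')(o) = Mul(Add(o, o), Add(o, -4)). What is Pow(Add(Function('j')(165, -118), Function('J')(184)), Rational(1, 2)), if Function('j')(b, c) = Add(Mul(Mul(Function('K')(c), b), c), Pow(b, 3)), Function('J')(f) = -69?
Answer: Mul(6, I, Pow(15446894, Rational(1, 2))) ≈ Mul(23582., I)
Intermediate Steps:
Function('K')(o) = Mul(2, o, Add(-4, o)) (Function('K')(o) = Mul(Mul(2, o), Add(-4, o)) = Mul(2, o, Add(-4, o)))
Function('j')(b, c) = Add(Pow(b, 3), Mul(2, b, Pow(c, 2), Add(-4, c))) (Function('j')(b, c) = Add(Mul(Mul(Mul(2, c, Add(-4, c)), b), c), Pow(b, 3)) = Add(Mul(Mul(2, b, c, Add(-4, c)), c), Pow(b, 3)) = Add(Mul(2, b, Pow(c, 2), Add(-4, c)), Pow(b, 3)) = Add(Pow(b, 3), Mul(2, b, Pow(c, 2), Add(-4, c))))
Pow(Add(Function('j')(165, -118), Function('J')(184)), Rational(1, 2)) = Pow(Add(Mul(165, Add(Pow(165, 2), Mul(2, Pow(-118, 2), Add(-4, -118)))), -69), Rational(1, 2)) = Pow(Add(Mul(165, Add(27225, Mul(2, 13924, -122))), -69), Rational(1, 2)) = Pow(Add(Mul(165, Add(27225, -3397456)), -69), Rational(1, 2)) = Pow(Add(Mul(165, -3370231), -69), Rational(1, 2)) = Pow(Add(-556088115, -69), Rational(1, 2)) = Pow(-556088184, Rational(1, 2)) = Mul(6, I, Pow(15446894, Rational(1, 2)))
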